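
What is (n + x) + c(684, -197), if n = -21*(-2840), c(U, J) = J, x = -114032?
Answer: -54589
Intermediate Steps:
n = 59640
(n + x) + c(684, -197) = (59640 - 114032) - 197 = -54392 - 197 = -54589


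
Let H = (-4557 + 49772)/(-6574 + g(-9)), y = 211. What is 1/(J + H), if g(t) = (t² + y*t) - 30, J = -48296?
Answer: -8422/406794127 ≈ -2.0703e-5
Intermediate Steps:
g(t) = -30 + t² + 211*t (g(t) = (t² + 211*t) - 30 = -30 + t² + 211*t)
H = -45215/8422 (H = (-4557 + 49772)/(-6574 + (-30 + (-9)² + 211*(-9))) = 45215/(-6574 + (-30 + 81 - 1899)) = 45215/(-6574 - 1848) = 45215/(-8422) = 45215*(-1/8422) = -45215/8422 ≈ -5.3687)
1/(J + H) = 1/(-48296 - 45215/8422) = 1/(-406794127/8422) = -8422/406794127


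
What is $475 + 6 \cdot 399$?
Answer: $2869$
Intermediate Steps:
$475 + 6 \cdot 399 = 475 + 2394 = 2869$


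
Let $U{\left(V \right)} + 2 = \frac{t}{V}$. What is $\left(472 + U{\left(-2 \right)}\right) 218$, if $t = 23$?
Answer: $99953$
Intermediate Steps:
$U{\left(V \right)} = -2 + \frac{23}{V}$
$\left(472 + U{\left(-2 \right)}\right) 218 = \left(472 + \left(-2 + \frac{23}{-2}\right)\right) 218 = \left(472 + \left(-2 + 23 \left(- \frac{1}{2}\right)\right)\right) 218 = \left(472 - \frac{27}{2}\right) 218 = \frac{917}{2} \cdot 218 = 99953$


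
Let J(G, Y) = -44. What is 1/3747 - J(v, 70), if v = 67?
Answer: 164869/3747 ≈ 44.000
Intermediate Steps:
1/3747 - J(v, 70) = 1/3747 - 1*(-44) = 1/3747 + 44 = 164869/3747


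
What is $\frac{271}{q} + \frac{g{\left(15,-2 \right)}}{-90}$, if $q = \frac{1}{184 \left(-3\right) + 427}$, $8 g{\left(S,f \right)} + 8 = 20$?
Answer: $- \frac{2032501}{60} \approx -33875.0$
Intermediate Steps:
$g{\left(S,f \right)} = \frac{3}{2}$ ($g{\left(S,f \right)} = -1 + \frac{1}{8} \cdot 20 = -1 + \frac{5}{2} = \frac{3}{2}$)
$q = - \frac{1}{125}$ ($q = \frac{1}{-552 + 427} = \frac{1}{-125} = - \frac{1}{125} \approx -0.008$)
$\frac{271}{q} + \frac{g{\left(15,-2 \right)}}{-90} = \frac{271}{- \frac{1}{125}} + \frac{3}{2 \left(-90\right)} = 271 \left(-125\right) + \frac{3}{2} \left(- \frac{1}{90}\right) = -33875 - \frac{1}{60} = - \frac{2032501}{60}$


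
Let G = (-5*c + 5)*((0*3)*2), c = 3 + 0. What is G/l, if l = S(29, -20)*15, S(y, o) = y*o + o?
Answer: 0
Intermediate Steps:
S(y, o) = o + o*y (S(y, o) = o*y + o = o + o*y)
c = 3
l = -9000 (l = -20*(1 + 29)*15 = -20*30*15 = -600*15 = -9000)
G = 0 (G = (-5*3 + 5)*((0*3)*2) = (-15 + 5)*(0*2) = -10*0 = 0)
G/l = 0/(-9000) = 0*(-1/9000) = 0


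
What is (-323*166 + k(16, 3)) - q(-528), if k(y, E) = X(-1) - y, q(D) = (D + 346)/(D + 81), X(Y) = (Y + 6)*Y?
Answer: -23976815/447 ≈ -53639.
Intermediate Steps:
X(Y) = Y*(6 + Y) (X(Y) = (6 + Y)*Y = Y*(6 + Y))
q(D) = (346 + D)/(81 + D)
k(y, E) = -5 - y (k(y, E) = -(6 - 1) - y = -1*5 - y = -5 - y)
(-323*166 + k(16, 3)) - q(-528) = (-323*166 + (-5 - 1*16)) - (346 - 528)/(81 - 528) = (-53618 + (-5 - 16)) - (-182)/(-447) = (-53618 - 21) - (-1)*(-182)/447 = -53639 - 1*182/447 = -53639 - 182/447 = -23976815/447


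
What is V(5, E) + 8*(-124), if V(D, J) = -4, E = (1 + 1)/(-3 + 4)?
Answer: -996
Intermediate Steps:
E = 2 (E = 2/1 = 2*1 = 2)
V(5, E) + 8*(-124) = -4 + 8*(-124) = -4 - 992 = -996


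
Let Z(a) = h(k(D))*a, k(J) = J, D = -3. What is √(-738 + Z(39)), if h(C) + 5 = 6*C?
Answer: I*√1635 ≈ 40.435*I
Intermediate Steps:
h(C) = -5 + 6*C
Z(a) = -23*a (Z(a) = (-5 + 6*(-3))*a = (-5 - 18)*a = -23*a)
√(-738 + Z(39)) = √(-738 - 23*39) = √(-738 - 897) = √(-1635) = I*√1635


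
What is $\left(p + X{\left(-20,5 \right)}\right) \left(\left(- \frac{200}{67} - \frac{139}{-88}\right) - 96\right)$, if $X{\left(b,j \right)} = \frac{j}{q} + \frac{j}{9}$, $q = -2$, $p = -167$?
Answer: $\frac{1746455423}{106128} \approx 16456.0$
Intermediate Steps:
$X{\left(b,j \right)} = - \frac{7 j}{18}$ ($X{\left(b,j \right)} = \frac{j}{-2} + \frac{j}{9} = j \left(- \frac{1}{2}\right) + j \frac{1}{9} = - \frac{j}{2} + \frac{j}{9} = - \frac{7 j}{18}$)
$\left(p + X{\left(-20,5 \right)}\right) \left(\left(- \frac{200}{67} - \frac{139}{-88}\right) - 96\right) = \left(-167 - \frac{35}{18}\right) \left(\left(- \frac{200}{67} - \frac{139}{-88}\right) - 96\right) = \left(-167 - \frac{35}{18}\right) \left(\left(\left(-200\right) \frac{1}{67} - - \frac{139}{88}\right) - 96\right) = - \frac{3041 \left(\left(- \frac{200}{67} + \frac{139}{88}\right) - 96\right)}{18} = - \frac{3041 \left(- \frac{8287}{5896} - 96\right)}{18} = \left(- \frac{3041}{18}\right) \left(- \frac{574303}{5896}\right) = \frac{1746455423}{106128}$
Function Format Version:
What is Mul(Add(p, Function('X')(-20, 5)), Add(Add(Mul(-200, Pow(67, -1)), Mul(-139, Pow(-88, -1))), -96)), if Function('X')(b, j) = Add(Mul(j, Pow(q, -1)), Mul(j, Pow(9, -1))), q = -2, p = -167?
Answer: Rational(1746455423, 106128) ≈ 16456.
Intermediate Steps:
Function('X')(b, j) = Mul(Rational(-7, 18), j) (Function('X')(b, j) = Add(Mul(j, Pow(-2, -1)), Mul(j, Pow(9, -1))) = Add(Mul(j, Rational(-1, 2)), Mul(j, Rational(1, 9))) = Add(Mul(Rational(-1, 2), j), Mul(Rational(1, 9), j)) = Mul(Rational(-7, 18), j))
Mul(Add(p, Function('X')(-20, 5)), Add(Add(Mul(-200, Pow(67, -1)), Mul(-139, Pow(-88, -1))), -96)) = Mul(Add(-167, Mul(Rational(-7, 18), 5)), Add(Add(Mul(-200, Pow(67, -1)), Mul(-139, Pow(-88, -1))), -96)) = Mul(Add(-167, Rational(-35, 18)), Add(Add(Mul(-200, Rational(1, 67)), Mul(-139, Rational(-1, 88))), -96)) = Mul(Rational(-3041, 18), Add(Add(Rational(-200, 67), Rational(139, 88)), -96)) = Mul(Rational(-3041, 18), Add(Rational(-8287, 5896), -96)) = Mul(Rational(-3041, 18), Rational(-574303, 5896)) = Rational(1746455423, 106128)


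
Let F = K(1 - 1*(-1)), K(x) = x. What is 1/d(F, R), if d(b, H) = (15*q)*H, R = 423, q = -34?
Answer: -1/215730 ≈ -4.6354e-6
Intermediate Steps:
F = 2 (F = 1 - 1*(-1) = 1 + 1 = 2)
d(b, H) = -510*H (d(b, H) = (15*(-34))*H = -510*H)
1/d(F, R) = 1/(-510*423) = 1/(-215730) = -1/215730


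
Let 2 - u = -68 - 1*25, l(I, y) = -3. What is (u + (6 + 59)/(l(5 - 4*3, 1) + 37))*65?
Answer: 214175/34 ≈ 6299.3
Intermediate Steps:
u = 95 (u = 2 - (-68 - 1*25) = 2 - (-68 - 25) = 2 - 1*(-93) = 2 + 93 = 95)
(u + (6 + 59)/(l(5 - 4*3, 1) + 37))*65 = (95 + (6 + 59)/(-3 + 37))*65 = (95 + 65/34)*65 = (3295/34)*65 = 214175/34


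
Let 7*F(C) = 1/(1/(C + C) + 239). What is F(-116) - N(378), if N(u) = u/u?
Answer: -387897/388129 ≈ -0.99940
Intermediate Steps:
F(C) = 1/(7*(239 + 1/(2*C))) (F(C) = 1/(7*(1/(C + C) + 239)) = 1/(7*(1/(2*C) + 239)) = 1/(7*(239 + 1/(2*C))))
N(u) = 1
F(-116) - N(378) = (2/7)*(-116)/(1 + 478*(-116)) - 1*1 = (2/7)*(-116)/(1 - 55448) - 1 = (2/7)*(-116)/(-55447) - 1 = (2/7)*(-116)*(-1/55447) - 1 = 232/388129 - 1 = -387897/388129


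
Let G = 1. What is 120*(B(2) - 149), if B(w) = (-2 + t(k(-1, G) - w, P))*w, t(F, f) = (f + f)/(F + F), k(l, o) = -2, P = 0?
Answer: -18360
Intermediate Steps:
t(F, f) = f/F (t(F, f) = (2*f)/((2*F)) = (2*f)*(1/(2*F)) = f/F)
B(w) = -2*w (B(w) = (-2 + 0/(-2 - w))*w = (-2 + 0)*w = -2*w)
120*(B(2) - 149) = 120*(-2*2 - 149) = 120*(-4 - 149) = 120*(-153) = -18360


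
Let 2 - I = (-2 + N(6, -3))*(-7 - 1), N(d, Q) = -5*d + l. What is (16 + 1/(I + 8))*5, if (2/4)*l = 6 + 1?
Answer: 10715/134 ≈ 79.963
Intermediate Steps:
l = 14 (l = 2*(6 + 1) = 2*7 = 14)
N(d, Q) = 14 - 5*d (N(d, Q) = -5*d + 14 = 14 - 5*d)
I = -142 (I = 2 - (-2 + (14 - 5*6))*(-7 - 1) = 2 - (-2 + (14 - 30))*(-8) = 2 - (-2 - 16)*(-8) = 2 - (-18)*(-8) = 2 - 1*144 = 2 - 144 = -142)
(16 + 1/(I + 8))*5 = (16 + 1/(-142 + 8))*5 = (16 + 1/(-134))*5 = (16 - 1/134)*5 = (2143/134)*5 = 10715/134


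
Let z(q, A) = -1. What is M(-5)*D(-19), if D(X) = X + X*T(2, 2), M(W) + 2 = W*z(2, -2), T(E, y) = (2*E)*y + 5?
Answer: -798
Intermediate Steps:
T(E, y) = 5 + 2*E*y (T(E, y) = 2*E*y + 5 = 5 + 2*E*y)
M(W) = -2 - W (M(W) = -2 + W*(-1) = -2 - W)
D(X) = 14*X (D(X) = X + X*(5 + 2*2*2) = X + X*(5 + 8) = X + X*13 = X + 13*X = 14*X)
M(-5)*D(-19) = (-2 - 1*(-5))*(14*(-19)) = (-2 + 5)*(-266) = 3*(-266) = -798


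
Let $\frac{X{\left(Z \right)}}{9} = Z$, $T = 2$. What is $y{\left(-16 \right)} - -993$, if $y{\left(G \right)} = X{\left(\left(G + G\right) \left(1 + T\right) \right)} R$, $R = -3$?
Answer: $3585$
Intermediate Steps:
$X{\left(Z \right)} = 9 Z$
$y{\left(G \right)} = - 162 G$ ($y{\left(G \right)} = 9 \left(G + G\right) \left(1 + 2\right) \left(-3\right) = 9 \cdot 2 G 3 \left(-3\right) = 9 \cdot 6 G \left(-3\right) = 54 G \left(-3\right) = - 162 G$)
$y{\left(-16 \right)} - -993 = \left(-162\right) \left(-16\right) - -993 = 2592 + 993 = 3585$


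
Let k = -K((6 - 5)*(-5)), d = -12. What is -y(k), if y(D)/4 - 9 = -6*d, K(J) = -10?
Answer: -324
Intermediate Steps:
k = 10 (k = -1*(-10) = 10)
y(D) = 324 (y(D) = 36 + 4*(-6*(-12)) = 36 + 4*72 = 36 + 288 = 324)
-y(k) = -1*324 = -324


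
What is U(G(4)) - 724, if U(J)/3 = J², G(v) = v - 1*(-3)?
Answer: -577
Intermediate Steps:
G(v) = 3 + v (G(v) = v + 3 = 3 + v)
U(J) = 3*J²
U(G(4)) - 724 = 3*(3 + 4)² - 724 = 3*7² - 724 = 3*49 - 724 = 147 - 724 = -577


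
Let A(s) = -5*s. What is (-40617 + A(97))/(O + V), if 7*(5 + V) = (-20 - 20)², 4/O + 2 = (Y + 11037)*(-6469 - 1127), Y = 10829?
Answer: -3413400630038/18566951853 ≈ -183.84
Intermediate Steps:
O = -2/83047069 (O = 4/(-2 + (10829 + 11037)*(-6469 - 1127)) = 4/(-2 + 21866*(-7596)) = 4/(-2 - 166094136) = 4/(-166094138) = 4*(-1/166094138) = -2/83047069 ≈ -2.4083e-8)
V = 1565/7 (V = -5 + (-20 - 20)²/7 = -5 + (⅐)*(-40)² = -5 + (⅐)*1600 = -5 + 1600/7 = 1565/7 ≈ 223.57)
(-40617 + A(97))/(O + V) = (-40617 - 5*97)/(-2/83047069 + 1565/7) = (-40617 - 485)/(18566951853/83047069) = -41102*83047069/18566951853 = -3413400630038/18566951853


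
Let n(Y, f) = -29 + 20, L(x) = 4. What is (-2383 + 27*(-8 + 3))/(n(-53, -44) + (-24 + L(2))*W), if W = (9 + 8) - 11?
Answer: 2518/129 ≈ 19.519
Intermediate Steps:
W = 6 (W = 17 - 11 = 6)
n(Y, f) = -9
(-2383 + 27*(-8 + 3))/(n(-53, -44) + (-24 + L(2))*W) = (-2383 + 27*(-8 + 3))/(-9 + (-24 + 4)*6) = (-2383 + 27*(-5))/(-9 - 20*6) = (-2383 - 135)/(-9 - 120) = -2518/(-129) = -2518*(-1/129) = 2518/129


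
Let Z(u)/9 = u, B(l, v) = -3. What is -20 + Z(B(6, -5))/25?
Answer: -527/25 ≈ -21.080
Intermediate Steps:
Z(u) = 9*u
-20 + Z(B(6, -5))/25 = -20 + (9*(-3))/25 = -20 + (1/25)*(-27) = -20 - 27/25 = -527/25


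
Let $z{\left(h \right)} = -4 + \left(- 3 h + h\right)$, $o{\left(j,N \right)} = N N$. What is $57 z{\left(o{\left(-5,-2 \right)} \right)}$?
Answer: $-684$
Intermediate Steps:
$o{\left(j,N \right)} = N^{2}$
$z{\left(h \right)} = -4 - 2 h$
$57 z{\left(o{\left(-5,-2 \right)} \right)} = 57 \left(-4 - 2 \left(-2\right)^{2}\right) = 57 \left(-4 - 8\right) = 57 \left(-12\right) = -684$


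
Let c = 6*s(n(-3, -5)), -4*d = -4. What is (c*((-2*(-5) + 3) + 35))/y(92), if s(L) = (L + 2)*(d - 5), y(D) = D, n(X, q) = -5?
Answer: 864/23 ≈ 37.565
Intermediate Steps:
d = 1 (d = -¼*(-4) = 1)
s(L) = -8 - 4*L (s(L) = (L + 2)*(1 - 5) = (2 + L)*(-4) = -8 - 4*L)
c = 72 (c = 6*(-8 - 4*(-5)) = 6*(-8 + 20) = 6*12 = 72)
(c*((-2*(-5) + 3) + 35))/y(92) = (72*((-2*(-5) + 3) + 35))/92 = (72*((10 + 3) + 35))*(1/92) = (72*(13 + 35))*(1/92) = (72*48)*(1/92) = 3456*(1/92) = 864/23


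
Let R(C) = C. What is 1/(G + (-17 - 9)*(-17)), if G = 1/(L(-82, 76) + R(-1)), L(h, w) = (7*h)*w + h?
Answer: 43707/19318493 ≈ 0.0022624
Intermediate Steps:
L(h, w) = h + 7*h*w (L(h, w) = 7*h*w + h = h + 7*h*w)
G = -1/43707 (G = 1/(-82*(1 + 7*76) - 1) = 1/(-82*(1 + 532) - 1) = 1/(-82*533 - 1) = 1/(-43706 - 1) = 1/(-43707) = -1/43707 ≈ -2.2880e-5)
1/(G + (-17 - 9)*(-17)) = 1/(-1/43707 + (-17 - 9)*(-17)) = 1/(-1/43707 - 26*(-17)) = 1/(-1/43707 + 442) = 1/(19318493/43707) = 43707/19318493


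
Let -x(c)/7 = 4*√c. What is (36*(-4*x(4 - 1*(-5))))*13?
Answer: 157248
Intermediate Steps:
x(c) = -28*√c
(36*(-4*x(4 - 1*(-5))))*13 = (36*(-(-112)*√(4 - 1*(-5))))*13 = (36*(-(-112)*√(4 + 5)))*13 = (36*(-(-112)*√9))*13 = (36*(-(-112)*3))*13 = (36*(-4*(-84)))*13 = (36*336)*13 = 12096*13 = 157248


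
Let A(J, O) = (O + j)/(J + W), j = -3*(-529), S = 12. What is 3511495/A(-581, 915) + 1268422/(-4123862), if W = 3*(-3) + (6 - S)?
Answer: -2157657991657771/2579475681 ≈ -8.3647e+5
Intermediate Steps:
j = 1587
W = -15 (W = 3*(-3) + (6 - 1*12) = -9 + (6 - 12) = -9 - 6 = -15)
A(J, O) = (1587 + O)/(-15 + J) (A(J, O) = (O + 1587)/(J - 15) = (1587 + O)/(-15 + J))
3511495/A(-581, 915) + 1268422/(-4123862) = 3511495/(((1587 + 915)/(-15 - 581))) + 1268422/(-4123862) = 3511495/((2502/(-596))) + 1268422*(-1/4123862) = 3511495/((-1/596*2502)) - 634211/2061931 = 3511495/(-1251/298) - 634211/2061931 = 3511495*(-298/1251) - 634211/2061931 = -1046425510/1251 - 634211/2061931 = -2157657991657771/2579475681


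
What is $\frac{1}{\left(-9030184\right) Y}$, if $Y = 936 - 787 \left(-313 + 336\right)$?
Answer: $\frac{1}{155003108360} \approx 6.4515 \cdot 10^{-12}$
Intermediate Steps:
$Y = -17165$ ($Y = 936 - 18101 = -17165$)
$\frac{1}{\left(-9030184\right) Y} = \frac{1}{\left(-9030184\right) \left(-17165\right)} = \left(- \frac{1}{9030184}\right) \left(- \frac{1}{17165}\right) = \frac{1}{155003108360}$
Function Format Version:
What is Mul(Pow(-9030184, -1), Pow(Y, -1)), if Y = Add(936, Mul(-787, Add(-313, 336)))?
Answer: Rational(1, 155003108360) ≈ 6.4515e-12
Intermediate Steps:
Y = -17165 (Y = Add(936, Mul(-787, 23)) = Add(936, -18101) = -17165)
Mul(Pow(-9030184, -1), Pow(Y, -1)) = Mul(Pow(-9030184, -1), Pow(-17165, -1)) = Mul(Rational(-1, 9030184), Rational(-1, 17165)) = Rational(1, 155003108360)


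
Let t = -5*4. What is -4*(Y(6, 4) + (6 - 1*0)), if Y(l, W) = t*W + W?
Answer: 280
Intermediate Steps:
t = -20
Y(l, W) = -19*W (Y(l, W) = -20*W + W = -19*W)
-4*(Y(6, 4) + (6 - 1*0)) = -4*(-19*4 + (6 - 1*0)) = -4*(-76 + (6 + 0)) = -4*(-76 + 6) = -4*(-70) = 280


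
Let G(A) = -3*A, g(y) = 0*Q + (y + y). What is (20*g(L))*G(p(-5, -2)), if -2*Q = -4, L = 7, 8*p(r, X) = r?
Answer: 525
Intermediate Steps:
p(r, X) = r/8
Q = 2 (Q = -½*(-4) = 2)
g(y) = 2*y (g(y) = 0*2 + (y + y) = 0 + 2*y = 2*y)
(20*g(L))*G(p(-5, -2)) = (20*(2*7))*(-3*(-5)/8) = (20*14)*(-3*(-5/8)) = 280*(15/8) = 525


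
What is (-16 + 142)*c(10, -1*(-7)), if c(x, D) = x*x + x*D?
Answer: 21420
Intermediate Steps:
c(x, D) = x**2 + D*x
(-16 + 142)*c(10, -1*(-7)) = (-16 + 142)*(10*(-1*(-7) + 10)) = 126*(10*(7 + 10)) = 126*(10*17) = 126*170 = 21420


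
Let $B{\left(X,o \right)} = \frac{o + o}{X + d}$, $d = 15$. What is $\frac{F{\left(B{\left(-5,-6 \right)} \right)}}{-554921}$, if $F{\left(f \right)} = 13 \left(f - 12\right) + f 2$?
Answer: $\frac{174}{554921} \approx 0.00031356$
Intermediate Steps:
$B{\left(X,o \right)} = \frac{2 o}{15 + X}$ ($B{\left(X,o \right)} = \frac{o + o}{X + 15} = \frac{2 o}{15 + X}$)
$F{\left(f \right)} = -156 + 15 f$ ($F{\left(f \right)} = 13 \left(-12 + f\right) + 2 f = \left(-156 + 13 f\right) + 2 f = -156 + 15 f$)
$\frac{F{\left(B{\left(-5,-6 \right)} \right)}}{-554921} = \frac{-156 + 15 \cdot 2 \left(-6\right) \frac{1}{15 - 5}}{-554921} = \left(-156 + 15 \cdot 2 \left(-6\right) \frac{1}{10}\right) \left(- \frac{1}{554921}\right) = \left(-156 + 15 \left(- \frac{6}{5}\right)\right) \left(- \frac{1}{554921}\right) = \left(-156 - 18\right) \left(- \frac{1}{554921}\right) = \left(-174\right) \left(- \frac{1}{554921}\right) = \frac{174}{554921}$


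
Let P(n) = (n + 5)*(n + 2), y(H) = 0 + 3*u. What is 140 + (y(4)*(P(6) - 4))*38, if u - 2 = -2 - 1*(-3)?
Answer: 28868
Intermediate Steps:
u = 3 (u = 2 + (-2 - 1*(-3)) = 2 + (-2 + 3) = 2 + 1 = 3)
y(H) = 9 (y(H) = 0 + 3*3 = 0 + 9 = 9)
P(n) = (2 + n)*(5 + n) (P(n) = (5 + n)*(2 + n) = (2 + n)*(5 + n))
140 + (y(4)*(P(6) - 4))*38 = 140 + (9*((10 + 6² + 7*6) - 4))*38 = 140 + (9*((10 + 36 + 42) - 4))*38 = 140 + (9*(88 - 4))*38 = 140 + (9*84)*38 = 140 + 756*38 = 140 + 28728 = 28868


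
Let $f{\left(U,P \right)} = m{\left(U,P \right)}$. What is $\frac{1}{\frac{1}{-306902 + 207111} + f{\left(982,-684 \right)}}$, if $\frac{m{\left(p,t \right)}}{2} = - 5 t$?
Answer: $\frac{99791}{682570439} \approx 0.0001462$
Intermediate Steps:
$m{\left(p,t \right)} = - 10 t$ ($m{\left(p,t \right)} = 2 \left(- 5 t\right) = - 10 t$)
$f{\left(U,P \right)} = - 10 P$
$\frac{1}{\frac{1}{-306902 + 207111} + f{\left(982,-684 \right)}} = \frac{1}{\frac{1}{-306902 + 207111} - -6840} = \frac{1}{\frac{1}{-99791} + 6840} = \frac{1}{- \frac{1}{99791} + 6840} = \frac{1}{\frac{682570439}{99791}} = \frac{99791}{682570439}$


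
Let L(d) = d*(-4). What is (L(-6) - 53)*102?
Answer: -2958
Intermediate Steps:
L(d) = -4*d
(L(-6) - 53)*102 = (-4*(-6) - 53)*102 = (24 - 53)*102 = -29*102 = -2958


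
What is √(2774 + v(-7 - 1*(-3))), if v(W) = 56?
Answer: √2830 ≈ 53.198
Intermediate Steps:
√(2774 + v(-7 - 1*(-3))) = √(2774 + 56) = √2830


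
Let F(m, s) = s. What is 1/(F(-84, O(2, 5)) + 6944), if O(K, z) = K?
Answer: 1/6946 ≈ 0.00014397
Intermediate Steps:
1/(F(-84, O(2, 5)) + 6944) = 1/(2 + 6944) = 1/6946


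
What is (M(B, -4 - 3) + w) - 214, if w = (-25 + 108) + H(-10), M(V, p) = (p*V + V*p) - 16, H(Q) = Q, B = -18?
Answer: 95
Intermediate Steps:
M(V, p) = -16 + 2*V*p (M(V, p) = (V*p + V*p) - 16 = 2*V*p - 16 = -16 + 2*V*p)
w = 73 (w = (-25 + 108) - 10 = 83 - 10 = 73)
(M(B, -4 - 3) + w) - 214 = ((-16 + 2*(-18)*(-4 - 3)) + 73) - 214 = ((-16 + 2*(-18)*(-7)) + 73) - 214 = ((-16 + 252) + 73) - 214 = (236 + 73) - 214 = 309 - 214 = 95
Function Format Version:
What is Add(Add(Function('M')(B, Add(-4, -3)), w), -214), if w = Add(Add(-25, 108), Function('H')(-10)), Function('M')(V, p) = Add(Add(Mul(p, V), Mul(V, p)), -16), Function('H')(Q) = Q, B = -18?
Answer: 95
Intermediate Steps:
Function('M')(V, p) = Add(-16, Mul(2, V, p)) (Function('M')(V, p) = Add(Add(Mul(V, p), Mul(V, p)), -16) = Add(Mul(2, V, p), -16) = Add(-16, Mul(2, V, p)))
w = 73 (w = Add(Add(-25, 108), -10) = Add(83, -10) = 73)
Add(Add(Function('M')(B, Add(-4, -3)), w), -214) = Add(Add(Add(-16, Mul(2, -18, Add(-4, -3))), 73), -214) = Add(Add(Add(-16, Mul(2, -18, -7)), 73), -214) = Add(Add(Add(-16, 252), 73), -214) = Add(Add(236, 73), -214) = Add(309, -214) = 95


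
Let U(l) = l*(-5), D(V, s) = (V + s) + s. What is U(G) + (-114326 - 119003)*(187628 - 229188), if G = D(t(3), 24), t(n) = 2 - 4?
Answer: 9697153010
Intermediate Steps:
t(n) = -2
D(V, s) = V + 2*s
G = 46 (G = -2 + 2*24 = -2 + 48 = 46)
U(l) = -5*l
U(G) + (-114326 - 119003)*(187628 - 229188) = -5*46 + (-114326 - 119003)*(187628 - 229188) = -230 - 233329*(-41560) = -230 + 9697153240 = 9697153010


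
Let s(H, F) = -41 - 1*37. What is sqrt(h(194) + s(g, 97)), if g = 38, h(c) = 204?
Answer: 3*sqrt(14) ≈ 11.225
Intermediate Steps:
s(H, F) = -78 (s(H, F) = -41 - 37 = -78)
sqrt(h(194) + s(g, 97)) = sqrt(204 - 78) = sqrt(126) = 3*sqrt(14)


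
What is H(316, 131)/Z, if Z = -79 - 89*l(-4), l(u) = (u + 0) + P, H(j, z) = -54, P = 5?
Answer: 9/28 ≈ 0.32143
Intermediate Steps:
l(u) = 5 + u (l(u) = (u + 0) + 5 = u + 5 = 5 + u)
Z = -168 (Z = -79 - 89*(5 - 4) = -79 - 89*1 = -79 - 89 = -168)
H(316, 131)/Z = -54/(-168) = -54*(-1/168) = 9/28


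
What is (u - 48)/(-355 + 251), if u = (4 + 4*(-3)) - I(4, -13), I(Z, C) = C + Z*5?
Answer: 63/104 ≈ 0.60577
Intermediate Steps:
I(Z, C) = C + 5*Z
u = -15 (u = (4 + 4*(-3)) - (-13 + 5*4) = (4 - 12) - (-13 + 20) = -8 - 1*7 = -8 - 7 = -15)
(u - 48)/(-355 + 251) = (-15 - 48)/(-355 + 251) = -63/(-104) = -63*(-1/104) = 63/104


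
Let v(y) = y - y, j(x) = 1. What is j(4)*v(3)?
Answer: 0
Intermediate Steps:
v(y) = 0
j(4)*v(3) = 1*0 = 0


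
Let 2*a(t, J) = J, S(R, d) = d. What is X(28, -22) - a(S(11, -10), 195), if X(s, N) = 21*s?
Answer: 981/2 ≈ 490.50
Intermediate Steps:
a(t, J) = J/2
X(28, -22) - a(S(11, -10), 195) = 21*28 - 195/2 = 588 - 1*195/2 = 588 - 195/2 = 981/2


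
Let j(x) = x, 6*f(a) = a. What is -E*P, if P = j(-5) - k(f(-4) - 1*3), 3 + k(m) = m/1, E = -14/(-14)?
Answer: -5/3 ≈ -1.6667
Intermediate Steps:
f(a) = a/6
E = 1 (E = -14*(-1/14) = 1)
k(m) = -3 + m (k(m) = -3 + m/1 = -3 + m*1 = -3 + m)
P = 5/3 (P = -5 - (-3 + ((⅙)*(-4) - 1*3)) = -5 - (-3 + (-⅔ - 3)) = -5 - (-3 - 11/3) = -5 - 1*(-20/3) = -5 + 20/3 = 5/3 ≈ 1.6667)
-E*P = -5/3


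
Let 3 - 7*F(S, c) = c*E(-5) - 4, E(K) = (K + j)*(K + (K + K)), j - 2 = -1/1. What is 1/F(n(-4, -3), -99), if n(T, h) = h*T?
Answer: 7/5947 ≈ 0.0011771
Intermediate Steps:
j = 1 (j = 2 - 1/1 = 2 - 1*1 = 2 - 1 = 1)
n(T, h) = T*h
E(K) = 3*K*(1 + K) (E(K) = (K + 1)*(K + (K + K)) = (1 + K)*(K + 2*K) = (1 + K)*(3*K) = 3*K*(1 + K))
F(S, c) = 1 - 60*c/7 (F(S, c) = 3/7 - (c*(3*(-5)*(1 - 5)) - 4)/7 = 3/7 - (c*(3*(-5)*(-4)) - 4)/7 = 3/7 - (c*60 - 4)/7 = 3/7 - (60*c - 4)/7 = 3/7 - (-4 + 60*c)/7 = 3/7 + (4/7 - 60*c/7) = 1 - 60*c/7)
1/F(n(-4, -3), -99) = 1/(1 - 60/7*(-99)) = 1/(1 + 5940/7) = 1/(5947/7) = 7/5947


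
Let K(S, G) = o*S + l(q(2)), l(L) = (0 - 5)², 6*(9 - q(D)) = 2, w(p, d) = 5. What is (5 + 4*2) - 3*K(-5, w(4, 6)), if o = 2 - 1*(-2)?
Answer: -2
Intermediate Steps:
o = 4 (o = 2 + 2 = 4)
q(D) = 26/3 (q(D) = 9 - ⅙*2 = 9 - ⅓ = 26/3)
l(L) = 25 (l(L) = (-5)² = 25)
K(S, G) = 25 + 4*S (K(S, G) = 4*S + 25 = 25 + 4*S)
(5 + 4*2) - 3*K(-5, w(4, 6)) = (5 + 4*2) - 3*(25 + 4*(-5)) = (5 + 8) - 3*(25 - 20) = 13 - 3*5 = 13 - 15 = -2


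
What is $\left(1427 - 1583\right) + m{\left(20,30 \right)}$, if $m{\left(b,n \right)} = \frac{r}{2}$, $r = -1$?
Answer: $- \frac{313}{2} \approx -156.5$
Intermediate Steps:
$m{\left(b,n \right)} = - \frac{1}{2}$
$\left(1427 - 1583\right) + m{\left(20,30 \right)} = \left(1427 - 1583\right) - \frac{1}{2} = -156 - \frac{1}{2} = - \frac{313}{2}$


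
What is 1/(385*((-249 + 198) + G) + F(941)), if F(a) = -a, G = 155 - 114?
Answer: -1/4791 ≈ -0.00020872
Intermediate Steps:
G = 41
1/(385*((-249 + 198) + G) + F(941)) = 1/(385*((-249 + 198) + 41) - 1*941) = 1/(385*(-51 + 41) - 941) = 1/(385*(-10) - 941) = 1/(-3850 - 941) = 1/(-4791) = -1/4791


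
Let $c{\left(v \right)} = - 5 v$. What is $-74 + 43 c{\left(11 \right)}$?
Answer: $-2439$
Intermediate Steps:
$-74 + 43 c{\left(11 \right)} = -74 + 43 \left(\left(-5\right) 11\right) = -74 + 43 \left(-55\right) = -74 - 2365 = -2439$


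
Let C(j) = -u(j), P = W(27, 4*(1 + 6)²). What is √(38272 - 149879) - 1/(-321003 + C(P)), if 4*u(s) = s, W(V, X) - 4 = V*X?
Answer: 1/322327 + I*√111607 ≈ 3.1024e-6 + 334.08*I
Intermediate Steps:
W(V, X) = 4 + V*X
u(s) = s/4
P = 5296 (P = 4 + 27*(4*(1 + 6)²) = 4 + 27*(4*7²) = 4 + 27*(4*49) = 4 + 27*196 = 4 + 5292 = 5296)
C(j) = -j/4
√(38272 - 149879) - 1/(-321003 + C(P)) = √(38272 - 149879) - 1/(-321003 - ¼*5296) = √(-111607) - 1/(-321003 - 1324) = I*√111607 - 1/(-322327) = I*√111607 - 1*(-1/322327) = I*√111607 + 1/322327 = 1/322327 + I*√111607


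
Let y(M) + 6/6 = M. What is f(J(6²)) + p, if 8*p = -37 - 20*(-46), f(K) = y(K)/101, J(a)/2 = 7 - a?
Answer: 88711/808 ≈ 109.79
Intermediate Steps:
y(M) = -1 + M
J(a) = 14 - 2*a (J(a) = 2*(7 - a) = 14 - 2*a)
f(K) = -1/101 + K/101 (f(K) = (-1 + K)/101 = (-1 + K)*(1/101) = -1/101 + K/101)
p = 883/8 (p = (-37 - 20*(-46))/8 = (-37 + 920)/8 = (⅛)*883 = 883/8 ≈ 110.38)
f(J(6²)) + p = (-1/101 + (14 - 2*6²)/101) + 883/8 = (-1/101 + (14 - 2*36)/101) + 883/8 = (-1/101 + (14 - 72)/101) + 883/8 = (-1/101 + (1/101)*(-58)) + 883/8 = (-1/101 - 58/101) + 883/8 = -59/101 + 883/8 = 88711/808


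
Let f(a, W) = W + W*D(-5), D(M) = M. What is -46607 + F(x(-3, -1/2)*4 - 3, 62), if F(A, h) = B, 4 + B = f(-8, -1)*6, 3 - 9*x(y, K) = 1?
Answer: -46587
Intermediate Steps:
x(y, K) = 2/9 (x(y, K) = ⅓ - ⅑*1 = ⅓ - ⅑ = 2/9)
f(a, W) = -4*W (f(a, W) = W + W*(-5) = W - 5*W = -4*W)
B = 20 (B = -4 - 4*(-1)*6 = -4 + 4*6 = -4 + 24 = 20)
F(A, h) = 20
-46607 + F(x(-3, -1/2)*4 - 3, 62) = -46607 + 20 = -46587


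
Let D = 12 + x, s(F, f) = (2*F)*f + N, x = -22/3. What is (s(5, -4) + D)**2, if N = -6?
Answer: 15376/9 ≈ 1708.4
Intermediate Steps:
x = -22/3 (x = -22*1/3 = -22/3 ≈ -7.3333)
s(F, f) = -6 + 2*F*f (s(F, f) = (2*F)*f - 6 = 2*F*f - 6 = -6 + 2*F*f)
D = 14/3 (D = 12 - 22/3 = 14/3 ≈ 4.6667)
(s(5, -4) + D)**2 = ((-6 + 2*5*(-4)) + 14/3)**2 = ((-6 - 40) + 14/3)**2 = (-46 + 14/3)**2 = (-124/3)**2 = 15376/9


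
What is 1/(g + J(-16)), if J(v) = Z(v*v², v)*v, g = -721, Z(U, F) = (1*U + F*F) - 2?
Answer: 1/60751 ≈ 1.6461e-5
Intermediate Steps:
Z(U, F) = -2 + U + F² (Z(U, F) = (U + F²) - 2 = -2 + U + F²)
J(v) = v*(-2 + v² + v³) (J(v) = (-2 + v*v² + v²)*v = (-2 + v³ + v²)*v = (-2 + v² + v³)*v = v*(-2 + v² + v³))
1/(g + J(-16)) = 1/(-721 - 16*(-2 + (-16)² + (-16)³)) = 1/(-721 - 16*(-2 + 256 - 4096)) = 1/(-721 - 16*(-3842)) = 1/(-721 + 61472) = 1/60751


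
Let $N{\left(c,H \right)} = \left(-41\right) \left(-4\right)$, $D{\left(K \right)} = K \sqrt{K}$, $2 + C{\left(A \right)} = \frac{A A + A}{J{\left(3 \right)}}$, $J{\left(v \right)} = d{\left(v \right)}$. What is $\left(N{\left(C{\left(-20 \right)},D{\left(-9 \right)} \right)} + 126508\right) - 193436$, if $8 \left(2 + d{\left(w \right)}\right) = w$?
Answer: $-66764$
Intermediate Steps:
$d{\left(w \right)} = -2 + \frac{w}{8}$
$J{\left(v \right)} = -2 + \frac{v}{8}$
$C{\left(A \right)} = -2 - \frac{8 A}{13} - \frac{8 A^{2}}{13}$ ($C{\left(A \right)} = -2 + \frac{A A + A}{-2 + \frac{1}{8} \cdot 3} = -2 + \frac{A^{2} + A}{-2 + \frac{3}{8}} = -2 + \frac{A + A^{2}}{- \frac{13}{8}} = -2 + \left(A + A^{2}\right) \left(- \frac{8}{13}\right) = -2 - \left(\frac{8 A}{13} + \frac{8 A^{2}}{13}\right) = -2 - \frac{8 A}{13} - \frac{8 A^{2}}{13}$)
$D{\left(K \right)} = K^{\frac{3}{2}}$
$N{\left(c,H \right)} = 164$
$\left(N{\left(C{\left(-20 \right)},D{\left(-9 \right)} \right)} + 126508\right) - 193436 = \left(164 + 126508\right) - 193436 = 126672 - 193436 = -66764$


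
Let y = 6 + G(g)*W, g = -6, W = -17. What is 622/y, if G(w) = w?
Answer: 311/54 ≈ 5.7593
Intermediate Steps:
y = 108 (y = 6 - 6*(-17) = 6 + 102 = 108)
622/y = 622/108 = 622*(1/108) = 311/54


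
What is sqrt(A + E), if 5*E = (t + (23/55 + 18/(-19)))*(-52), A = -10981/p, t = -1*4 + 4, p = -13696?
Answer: sqrt(20181171840126)/1789040 ≈ 2.5110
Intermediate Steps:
t = 0 (t = -4 + 4 = 0)
A = 10981/13696 (A = -10981/(-13696) = -10981*(-1/13696) = 10981/13696 ≈ 0.80177)
E = 28756/5225 (E = ((0 + (23/55 + 18/(-19)))*(-52))/5 = ((0 + (23*(1/55) + 18*(-1/19)))*(-52))/5 = ((0 + (23/55 - 18/19))*(-52))/5 = ((0 - 553/1045)*(-52))/5 = (-553/1045*(-52))/5 = (1/5)*(28756/1045) = 28756/5225 ≈ 5.5035)
sqrt(A + E) = sqrt(10981/13696 + 28756/5225) = sqrt(451217901/71561600) = sqrt(20181171840126)/1789040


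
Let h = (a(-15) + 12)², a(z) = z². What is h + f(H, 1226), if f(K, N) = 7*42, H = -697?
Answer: 56463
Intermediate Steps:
f(K, N) = 294
h = 56169 (h = ((-15)² + 12)² = (225 + 12)² = 237² = 56169)
h + f(H, 1226) = 56169 + 294 = 56463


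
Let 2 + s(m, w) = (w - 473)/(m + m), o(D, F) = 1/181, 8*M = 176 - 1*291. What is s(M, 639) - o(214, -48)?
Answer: -161929/20815 ≈ -7.7794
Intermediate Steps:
M = -115/8 (M = (176 - 1*291)/8 = (176 - 291)/8 = (⅛)*(-115) = -115/8 ≈ -14.375)
o(D, F) = 1/181
s(m, w) = -2 + (-473 + w)/(2*m) (s(m, w) = -2 + (w - 473)/(m + m) = -2 + (-473 + w)/((2*m)) = -2 + (-473 + w)*(1/(2*m)) = -2 + (-473 + w)/(2*m))
s(M, 639) - o(214, -48) = (-473 + 639 - 4*(-115/8))/(2*(-115/8)) - 1*1/181 = (½)*(-8/115)*(-473 + 639 + 115/2) - 1/181 = (½)*(-8/115)*(447/2) - 1/181 = -894/115 - 1/181 = -161929/20815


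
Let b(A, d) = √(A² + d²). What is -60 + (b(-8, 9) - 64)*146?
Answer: -9404 + 146*√145 ≈ -7645.9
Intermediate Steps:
-60 + (b(-8, 9) - 64)*146 = -60 + (√((-8)² + 9²) - 64)*146 = -60 + (√(64 + 81) - 64)*146 = -60 + (√145 - 64)*146 = -60 + (-64 + √145)*146 = -60 + (-9344 + 146*√145) = -9404 + 146*√145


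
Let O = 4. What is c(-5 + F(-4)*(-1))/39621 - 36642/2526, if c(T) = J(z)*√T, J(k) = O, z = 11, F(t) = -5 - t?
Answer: -6107/421 + 8*I/39621 ≈ -14.506 + 0.00020191*I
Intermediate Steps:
J(k) = 4
c(T) = 4*√T
c(-5 + F(-4)*(-1))/39621 - 36642/2526 = (4*√(-5 + (-5 - 1*(-4))*(-1)))/39621 - 36642/2526 = (4*√(-5 + (-5 + 4)*(-1)))*(1/39621) - 36642*1/2526 = (4*√(-5 - 1*(-1)))*(1/39621) - 6107/421 = (4*√(-5 + 1))*(1/39621) - 6107/421 = (4*√(-4))*(1/39621) - 6107/421 = (4*(2*I))*(1/39621) - 6107/421 = (8*I)*(1/39621) - 6107/421 = 8*I/39621 - 6107/421 = -6107/421 + 8*I/39621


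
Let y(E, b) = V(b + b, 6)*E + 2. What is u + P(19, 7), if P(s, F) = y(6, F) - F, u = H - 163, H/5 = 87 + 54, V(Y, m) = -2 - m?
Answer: 489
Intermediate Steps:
y(E, b) = 2 - 8*E (y(E, b) = (-2 - 1*6)*E + 2 = (-2 - 6)*E + 2 = -8*E + 2 = 2 - 8*E)
H = 705 (H = 5*(87 + 54) = 5*141 = 705)
u = 542 (u = 705 - 163 = 542)
P(s, F) = -46 - F (P(s, F) = (2 - 8*6) - F = (2 - 48) - F = -46 - F)
u + P(19, 7) = 542 + (-46 - 1*7) = 542 + (-46 - 7) = 542 - 53 = 489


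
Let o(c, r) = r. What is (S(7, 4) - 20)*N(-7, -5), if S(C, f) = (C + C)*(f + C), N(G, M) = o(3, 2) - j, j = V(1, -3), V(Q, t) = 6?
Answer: -536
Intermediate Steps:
j = 6
N(G, M) = -4 (N(G, M) = 2 - 1*6 = 2 - 6 = -4)
S(C, f) = 2*C*(C + f) (S(C, f) = (2*C)*(C + f) = 2*C*(C + f))
(S(7, 4) - 20)*N(-7, -5) = (2*7*(7 + 4) - 20)*(-4) = (2*7*11 - 20)*(-4) = (154 - 20)*(-4) = 134*(-4) = -536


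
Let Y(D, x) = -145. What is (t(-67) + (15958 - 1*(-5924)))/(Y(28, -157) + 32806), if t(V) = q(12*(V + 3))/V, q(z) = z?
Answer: 488954/729429 ≈ 0.67032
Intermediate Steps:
t(V) = (36 + 12*V)/V (t(V) = (12*(V + 3))/V = (12*(3 + V))/V = (36 + 12*V)/V)
(t(-67) + (15958 - 1*(-5924)))/(Y(28, -157) + 32806) = ((12 + 36/(-67)) + (15958 - 1*(-5924)))/(-145 + 32806) = ((12 + 36*(-1/67)) + (15958 + 5924))/32661 = ((12 - 36/67) + 21882)*(1/32661) = (768/67 + 21882)*(1/32661) = (1466862/67)*(1/32661) = 488954/729429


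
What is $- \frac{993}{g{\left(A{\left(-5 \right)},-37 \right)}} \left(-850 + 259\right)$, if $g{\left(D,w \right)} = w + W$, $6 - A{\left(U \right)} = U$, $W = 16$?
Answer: $- \frac{195621}{7} \approx -27946.0$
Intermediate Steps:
$A{\left(U \right)} = 6 - U$
$g{\left(D,w \right)} = 16 + w$ ($g{\left(D,w \right)} = w + 16 = 16 + w$)
$- \frac{993}{g{\left(A{\left(-5 \right)},-37 \right)}} \left(-850 + 259\right) = - \frac{993}{16 - 37} \left(-850 + 259\right) = - \frac{993}{-21} \left(-591\right) = \left(-993\right) \left(- \frac{1}{21}\right) \left(-591\right) = \frac{331}{7} \left(-591\right) = - \frac{195621}{7}$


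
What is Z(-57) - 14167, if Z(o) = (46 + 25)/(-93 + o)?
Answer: -2125121/150 ≈ -14167.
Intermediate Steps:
Z(o) = 71/(-93 + o)
Z(-57) - 14167 = 71/(-93 - 57) - 14167 = 71/(-150) - 14167 = 71*(-1/150) - 14167 = -71/150 - 14167 = -2125121/150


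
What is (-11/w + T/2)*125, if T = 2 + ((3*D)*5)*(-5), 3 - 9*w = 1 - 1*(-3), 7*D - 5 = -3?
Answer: 78125/7 ≈ 11161.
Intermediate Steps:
D = 2/7 (D = 5/7 + (⅐)*(-3) = 5/7 - 3/7 = 2/7 ≈ 0.28571)
w = -⅑ (w = ⅓ - (1 - 1*(-3))/9 = ⅓ - (1 + 3)/9 = ⅓ - ⅑*4 = ⅓ - 4/9 = -⅑ ≈ -0.11111)
T = -136/7 (T = 2 + ((3*(2/7))*5)*(-5) = 2 + ((6/7)*5)*(-5) = 2 + (30/7)*(-5) = 2 - 150/7 = -136/7 ≈ -19.429)
(-11/w + T/2)*125 = (-11/(-⅑) - 136/7/2)*125 = (-11*(-9) - 136/7*½)*125 = (99 - 68/7)*125 = (625/7)*125 = 78125/7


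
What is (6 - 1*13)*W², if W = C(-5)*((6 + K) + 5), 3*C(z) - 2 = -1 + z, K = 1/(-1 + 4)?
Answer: -129472/81 ≈ -1598.4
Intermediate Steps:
K = ⅓ (K = 1/3 = ⅓ ≈ 0.33333)
C(z) = ⅓ + z/3 (C(z) = ⅔ + (-1 + z)/3 = ⅔ + (-⅓ + z/3) = ⅓ + z/3)
W = -136/9 (W = (⅓ + (⅓)*(-5))*((6 + ⅓) + 5) = (⅓ - 5/3)*(19/3 + 5) = -4/3*34/3 = -136/9 ≈ -15.111)
(6 - 1*13)*W² = (6 - 1*13)*(-136/9)² = (6 - 13)*(18496/81) = -7*18496/81 = -129472/81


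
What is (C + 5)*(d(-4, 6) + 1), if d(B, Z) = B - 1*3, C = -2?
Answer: -18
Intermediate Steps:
d(B, Z) = -3 + B (d(B, Z) = B - 3 = -3 + B)
(C + 5)*(d(-4, 6) + 1) = (-2 + 5)*((-3 - 4) + 1) = 3*(-7 + 1) = 3*(-6) = -18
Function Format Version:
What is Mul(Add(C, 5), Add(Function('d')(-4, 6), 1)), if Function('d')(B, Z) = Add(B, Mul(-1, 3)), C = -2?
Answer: -18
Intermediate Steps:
Function('d')(B, Z) = Add(-3, B) (Function('d')(B, Z) = Add(B, -3) = Add(-3, B))
Mul(Add(C, 5), Add(Function('d')(-4, 6), 1)) = Mul(Add(-2, 5), Add(Add(-3, -4), 1)) = Mul(3, Add(-7, 1)) = Mul(3, -6) = -18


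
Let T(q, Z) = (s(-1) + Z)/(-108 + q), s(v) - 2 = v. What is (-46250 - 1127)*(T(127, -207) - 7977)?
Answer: 7190359913/19 ≈ 3.7844e+8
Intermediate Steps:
s(v) = 2 + v
T(q, Z) = (1 + Z)/(-108 + q) (T(q, Z) = ((2 - 1) + Z)/(-108 + q) = (1 + Z)/(-108 + q))
(-46250 - 1127)*(T(127, -207) - 7977) = (-46250 - 1127)*((1 - 207)/(-108 + 127) - 7977) = -47377*(-206/19 - 7977) = -47377*(-151769/19) = 7190359913/19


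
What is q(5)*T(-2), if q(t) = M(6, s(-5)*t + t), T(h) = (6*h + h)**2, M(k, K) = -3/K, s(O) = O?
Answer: 147/5 ≈ 29.400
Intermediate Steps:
T(h) = 49*h**2 (T(h) = (7*h)**2 = 49*h**2)
q(t) = 3/(4*t) (q(t) = -3/(-5*t + t) = -3*(-1/(4*t)) = -(-3)/(4*t) = 3/(4*t))
q(5)*T(-2) = ((3/4)/5)*(49*(-2)**2) = ((3/4)*(1/5))*(49*4) = (3/20)*196 = 147/5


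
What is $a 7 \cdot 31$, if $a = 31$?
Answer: $6727$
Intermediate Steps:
$a 7 \cdot 31 = 31 \cdot 7 \cdot 31 = 217 \cdot 31 = 6727$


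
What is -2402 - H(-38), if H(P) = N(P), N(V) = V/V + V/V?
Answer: -2404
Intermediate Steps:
N(V) = 2 (N(V) = 1 + 1 = 2)
H(P) = 2
-2402 - H(-38) = -2402 - 1*2 = -2402 - 2 = -2404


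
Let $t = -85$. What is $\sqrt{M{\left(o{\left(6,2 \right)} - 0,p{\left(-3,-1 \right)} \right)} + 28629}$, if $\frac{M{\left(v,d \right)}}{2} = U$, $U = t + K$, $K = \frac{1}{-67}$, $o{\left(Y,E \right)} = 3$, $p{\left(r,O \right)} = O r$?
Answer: $\frac{\sqrt{127752317}}{67} \approx 168.7$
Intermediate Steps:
$K = - \frac{1}{67} \approx -0.014925$
$U = - \frac{5696}{67}$ ($U = -85 - \frac{1}{67} = - \frac{5696}{67} \approx -85.015$)
$M{\left(v,d \right)} = - \frac{11392}{67}$ ($M{\left(v,d \right)} = 2 \left(- \frac{5696}{67}\right) = - \frac{11392}{67}$)
$\sqrt{M{\left(o{\left(6,2 \right)} - 0,p{\left(-3,-1 \right)} \right)} + 28629} = \sqrt{- \frac{11392}{67} + 28629} = \sqrt{\frac{1906751}{67}} = \frac{\sqrt{127752317}}{67}$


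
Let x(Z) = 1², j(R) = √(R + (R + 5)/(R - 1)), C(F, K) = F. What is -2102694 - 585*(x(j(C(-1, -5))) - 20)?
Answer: -2091579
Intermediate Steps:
j(R) = √(R + (5 + R)/(-1 + R))
x(Z) = 1
-2102694 - 585*(x(j(C(-1, -5))) - 20) = -2102694 - 585*(1 - 20) = -2102694 - 585*(-19) = -2102694 - 1*(-11115) = -2102694 + 11115 = -2091579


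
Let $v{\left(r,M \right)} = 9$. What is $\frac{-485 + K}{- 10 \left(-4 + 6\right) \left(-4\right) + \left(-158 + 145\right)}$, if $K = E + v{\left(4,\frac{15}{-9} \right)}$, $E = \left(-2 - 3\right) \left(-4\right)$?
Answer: $- \frac{456}{67} \approx -6.806$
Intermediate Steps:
$E = 20$ ($E = \left(-5\right) \left(-4\right) = 20$)
$K = 29$ ($K = 20 + 9 = 29$)
$\frac{-485 + K}{- 10 \left(-4 + 6\right) \left(-4\right) + \left(-158 + 145\right)} = \frac{-485 + 29}{- 10 \left(-4 + 6\right) \left(-4\right) + \left(-158 + 145\right)} = - \frac{456}{- 10 \cdot 2 \left(-4\right) - 13} = - \frac{456}{\left(-10\right) \left(-8\right) - 13} = - \frac{456}{80 - 13} = - \frac{456}{67}$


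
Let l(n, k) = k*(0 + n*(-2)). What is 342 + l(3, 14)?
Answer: 258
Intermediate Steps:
l(n, k) = -2*k*n (l(n, k) = k*(0 - 2*n) = k*(-2*n) = -2*k*n)
342 + l(3, 14) = 342 - 2*14*3 = 342 - 84 = 258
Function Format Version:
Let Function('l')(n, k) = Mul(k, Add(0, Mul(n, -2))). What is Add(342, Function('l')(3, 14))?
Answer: 258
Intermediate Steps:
Function('l')(n, k) = Mul(-2, k, n) (Function('l')(n, k) = Mul(k, Add(0, Mul(-2, n))) = Mul(k, Mul(-2, n)) = Mul(-2, k, n))
Add(342, Function('l')(3, 14)) = Add(342, Mul(-2, 14, 3)) = Add(342, -84) = 258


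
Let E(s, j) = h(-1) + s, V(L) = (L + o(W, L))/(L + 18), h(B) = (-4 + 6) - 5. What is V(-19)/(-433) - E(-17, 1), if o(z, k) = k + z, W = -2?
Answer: 8620/433 ≈ 19.908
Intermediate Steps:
h(B) = -3 (h(B) = 2 - 5 = -3)
V(L) = (-2 + 2*L)/(18 + L) (V(L) = (L + (L - 2))/(L + 18) = (L + (-2 + L))/(18 + L) = (-2 + 2*L)/(18 + L))
E(s, j) = -3 + s
V(-19)/(-433) - E(-17, 1) = (2*(-1 - 19)/(18 - 19))/(-433) - (-3 - 17) = (2*(-20)/(-1))*(-1/433) - 1*(-20) = (2*(-1)*(-20))*(-1/433) + 20 = 40*(-1/433) + 20 = -40/433 + 20 = 8620/433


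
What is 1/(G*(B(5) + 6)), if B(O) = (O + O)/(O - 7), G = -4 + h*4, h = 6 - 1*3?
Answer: ⅛ ≈ 0.12500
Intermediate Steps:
h = 3 (h = 6 - 3 = 3)
G = 8 (G = -4 + 3*4 = -4 + 12 = 8)
B(O) = 2*O/(-7 + O) (B(O) = (2*O)/(-7 + O) = 2*O/(-7 + O))
1/(G*(B(5) + 6)) = 1/(8*(2*5/(-7 + 5) + 6)) = 1/(8*(2*5/(-2) + 6)) = 1/(8*(2*5*(-½) + 6)) = 1/(8*(-5 + 6)) = 1/(8*1) = 1/8 = ⅛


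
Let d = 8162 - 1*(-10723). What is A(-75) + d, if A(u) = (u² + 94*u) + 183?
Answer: 17643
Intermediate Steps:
A(u) = 183 + u² + 94*u
d = 18885 (d = 8162 + 10723 = 18885)
A(-75) + d = (183 + (-75)² + 94*(-75)) + 18885 = (183 + 5625 - 7050) + 18885 = -1242 + 18885 = 17643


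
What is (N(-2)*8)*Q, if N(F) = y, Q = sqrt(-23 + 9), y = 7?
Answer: 56*I*sqrt(14) ≈ 209.53*I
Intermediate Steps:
Q = I*sqrt(14) (Q = sqrt(-14) = I*sqrt(14) ≈ 3.7417*I)
N(F) = 7
(N(-2)*8)*Q = (7*8)*(I*sqrt(14)) = 56*(I*sqrt(14)) = 56*I*sqrt(14)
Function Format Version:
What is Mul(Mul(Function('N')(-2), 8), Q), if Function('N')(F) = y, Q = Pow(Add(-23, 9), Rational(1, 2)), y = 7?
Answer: Mul(56, I, Pow(14, Rational(1, 2))) ≈ Mul(209.53, I)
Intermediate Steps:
Q = Mul(I, Pow(14, Rational(1, 2))) (Q = Pow(-14, Rational(1, 2)) = Mul(I, Pow(14, Rational(1, 2))) ≈ Mul(3.7417, I))
Function('N')(F) = 7
Mul(Mul(Function('N')(-2), 8), Q) = Mul(Mul(7, 8), Mul(I, Pow(14, Rational(1, 2)))) = Mul(56, Mul(I, Pow(14, Rational(1, 2)))) = Mul(56, I, Pow(14, Rational(1, 2)))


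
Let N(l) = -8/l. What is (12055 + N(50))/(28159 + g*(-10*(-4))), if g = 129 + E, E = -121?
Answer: 100457/237325 ≈ 0.42329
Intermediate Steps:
g = 8 (g = 129 - 121 = 8)
(12055 + N(50))/(28159 + g*(-10*(-4))) = (12055 - 8/50)/(28159 + 8*(-10*(-4))) = (12055 - 8*1/50)/(28159 + 8*40) = (12055 - 4/25)/(28159 + 320) = (301371/25)/28479 = (301371/25)*(1/28479) = 100457/237325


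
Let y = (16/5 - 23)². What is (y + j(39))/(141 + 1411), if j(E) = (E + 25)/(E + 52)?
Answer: 893491/3530800 ≈ 0.25306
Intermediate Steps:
j(E) = (25 + E)/(52 + E)
y = 9801/25 (y = (16*(⅕) - 23)² = (16/5 - 23)² = (-99/5)² = 9801/25 ≈ 392.04)
(y + j(39))/(141 + 1411) = (9801/25 + (25 + 39)/(52 + 39))/(141 + 1411) = (9801/25 + 64/91)/1552 = (9801/25 + (1/91)*64)*(1/1552) = (9801/25 + 64/91)*(1/1552) = (893491/2275)*(1/1552) = 893491/3530800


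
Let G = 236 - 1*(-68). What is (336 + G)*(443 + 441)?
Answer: 565760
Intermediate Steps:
G = 304 (G = 236 + 68 = 304)
(336 + G)*(443 + 441) = (336 + 304)*(443 + 441) = 640*884 = 565760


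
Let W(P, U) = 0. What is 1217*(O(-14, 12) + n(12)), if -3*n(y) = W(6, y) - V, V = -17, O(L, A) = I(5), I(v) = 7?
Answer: 4868/3 ≈ 1622.7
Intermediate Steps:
O(L, A) = 7
n(y) = -17/3 (n(y) = -(0 - 1*(-17))/3 = -(0 + 17)/3 = -⅓*17 = -17/3)
1217*(O(-14, 12) + n(12)) = 1217*(7 - 17/3) = 1217*(4/3) = 4868/3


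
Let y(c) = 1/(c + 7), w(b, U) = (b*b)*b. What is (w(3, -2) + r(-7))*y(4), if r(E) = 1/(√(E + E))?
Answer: 27/11 - I*√14/154 ≈ 2.4545 - 0.024296*I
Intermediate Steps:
w(b, U) = b³ (w(b, U) = b²*b = b³)
y(c) = 1/(7 + c)
r(E) = √2/(2*√E) (r(E) = 1/(√(2*E)) = 1/(√2*√E) = √2/(2*√E))
(w(3, -2) + r(-7))*y(4) = (3³ + √2/(2*√(-7)))/(7 + 4) = (27 + √2*(-I*√7/7)/2)/11 = (27 - I*√14/14)*(1/11) = 27/11 - I*√14/154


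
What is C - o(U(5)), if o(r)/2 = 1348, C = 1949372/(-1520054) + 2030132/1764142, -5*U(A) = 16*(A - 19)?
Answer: -1807480668560156/670397775917 ≈ -2696.1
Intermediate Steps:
U(A) = 304/5 - 16*A/5 (U(A) = -16*(A - 19)/5 = -16*(-19 + A)/5 = -(-304 + 16*A)/5 = 304/5 - 16*A/5)
C = -88264687924/670397775917 (C = 1949372*(-1/1520054) + 2030132*(1/1764142) = -974686/760027 + 1015066/882071 = -88264687924/670397775917 ≈ -0.13166)
o(r) = 2696 (o(r) = 2*1348 = 2696)
C - o(U(5)) = -88264687924/670397775917 - 1*2696 = -88264687924/670397775917 - 2696 = -1807480668560156/670397775917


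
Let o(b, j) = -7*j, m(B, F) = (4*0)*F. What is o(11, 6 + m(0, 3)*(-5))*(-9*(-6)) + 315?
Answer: -1953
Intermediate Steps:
m(B, F) = 0 (m(B, F) = 0*F = 0)
o(11, 6 + m(0, 3)*(-5))*(-9*(-6)) + 315 = (-7*(6 + 0*(-5)))*(-9*(-6)) + 315 = -7*(6 + 0)*54 + 315 = -7*6*54 + 315 = -42*54 + 315 = -2268 + 315 = -1953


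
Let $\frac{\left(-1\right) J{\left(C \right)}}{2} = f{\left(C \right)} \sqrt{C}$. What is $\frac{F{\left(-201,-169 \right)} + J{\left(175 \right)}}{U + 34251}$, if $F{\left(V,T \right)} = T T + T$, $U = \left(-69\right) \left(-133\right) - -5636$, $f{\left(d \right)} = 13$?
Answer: $\frac{3549}{6133} - \frac{65 \sqrt{7}}{24532} \approx 0.57166$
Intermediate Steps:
$J{\left(C \right)} = - 26 \sqrt{C}$ ($J{\left(C \right)} = - 2 \cdot 13 \sqrt{C} = - 26 \sqrt{C}$)
$U = 14813$ ($U = 9177 + 5636 = 14813$)
$F{\left(V,T \right)} = T + T^{2}$ ($F{\left(V,T \right)} = T^{2} + T = T + T^{2}$)
$\frac{F{\left(-201,-169 \right)} + J{\left(175 \right)}}{U + 34251} = \frac{- 169 \left(1 - 169\right) - 26 \sqrt{175}}{14813 + 34251} = \frac{\left(-169\right) \left(-168\right) - 26 \cdot 5 \sqrt{7}}{49064} = \left(28392 - 130 \sqrt{7}\right) \frac{1}{49064} = \frac{3549}{6133} - \frac{65 \sqrt{7}}{24532}$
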